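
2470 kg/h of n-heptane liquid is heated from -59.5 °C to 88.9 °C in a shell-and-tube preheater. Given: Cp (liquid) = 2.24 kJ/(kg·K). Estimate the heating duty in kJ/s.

Q = 228 kJ/s

Q = ṁ·Cp·ΔT = 2470 × 2.24 × (88.9 − -59.5) = 821070 kJ/h
Converting: 821070 / 3600 s = 228.07 kW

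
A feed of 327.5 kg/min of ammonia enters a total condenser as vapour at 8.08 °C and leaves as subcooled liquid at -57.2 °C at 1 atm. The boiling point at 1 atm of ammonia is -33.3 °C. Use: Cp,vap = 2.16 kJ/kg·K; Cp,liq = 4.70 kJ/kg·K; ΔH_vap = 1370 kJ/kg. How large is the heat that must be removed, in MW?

vapour 8.08→-33.3 °C: -89.381 kJ/kg
condensation at -33.3 °C: -1370 kJ/kg
liquid -33.3→-57.2 °C: -112.33 kJ/kg
Δh = -89.381 + -1370 + -112.33 = -1571.7 kJ/kg
Q = ṁ·Δh = 327.5 kg/min × -1571.7 kJ/kg = -514740 kJ/min
|Q| = 8578.9 kW = 8.5789 MW

Q_c = 8.58 MW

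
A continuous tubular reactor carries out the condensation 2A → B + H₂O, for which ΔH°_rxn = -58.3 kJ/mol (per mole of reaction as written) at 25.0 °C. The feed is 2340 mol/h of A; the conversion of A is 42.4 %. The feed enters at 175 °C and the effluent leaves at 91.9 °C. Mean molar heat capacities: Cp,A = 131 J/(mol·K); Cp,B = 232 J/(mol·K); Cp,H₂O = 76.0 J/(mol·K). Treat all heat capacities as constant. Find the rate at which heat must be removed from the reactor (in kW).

Extent of reaction ξ = 0.424 × 2340 / 2 = 496.08 mol/h
Reaction term: ξ·ΔH°_rxn = 496.08 × -58.3 = -28921 kJ/h
Sensible, feed 175→25 °C: -45981 kJ/h
Outlet flows (mol/h): A 1347.8, B 496.08, H₂O 496.08
Sensible, products 25→91.9 °C: 22034 kJ/h
Q = ΔH = -52868 kJ/h = -14.686 kW
Heat removed = 14.686 kW

Q_out = 14.7 kW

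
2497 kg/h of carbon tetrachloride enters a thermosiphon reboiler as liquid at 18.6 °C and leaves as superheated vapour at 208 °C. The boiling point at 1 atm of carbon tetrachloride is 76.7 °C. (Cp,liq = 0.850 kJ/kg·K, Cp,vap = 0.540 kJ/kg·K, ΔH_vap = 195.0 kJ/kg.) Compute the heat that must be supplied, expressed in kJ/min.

liquid 18.6→76.7 °C: 49.385 kJ/kg
vaporisation at 76.7 °C: 195 kJ/kg
vapour 76.7→208 °C: 70.902 kJ/kg
Δh = 49.385 + 195 + 70.902 = 315.29 kJ/kg
Q = ṁ·Δh = 2497 kg/h × 315.29 kJ/kg = 787270 kJ/h
|Q| = 218.69 kW = 13121 kJ/min

Q = 13100 kJ/min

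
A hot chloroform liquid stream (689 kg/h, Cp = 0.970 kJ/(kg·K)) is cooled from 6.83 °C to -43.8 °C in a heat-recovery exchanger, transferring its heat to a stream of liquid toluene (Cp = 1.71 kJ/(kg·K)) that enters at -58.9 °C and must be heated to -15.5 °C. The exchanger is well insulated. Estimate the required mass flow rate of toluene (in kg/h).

ṁ_c = 456 kg/h

Heat released by hot stream: Q = 689 × 0.970 × (6.83 − -43.8) = 33838 kJ/h
Energy balance on cold side (adiabatic exchanger): Q = ṁ_c·Cp_c·(T_c,out − T_c,in)
ṁ_c = 33838 / [1.71 × (-15.5 − -58.9)] = 455.95 kg/h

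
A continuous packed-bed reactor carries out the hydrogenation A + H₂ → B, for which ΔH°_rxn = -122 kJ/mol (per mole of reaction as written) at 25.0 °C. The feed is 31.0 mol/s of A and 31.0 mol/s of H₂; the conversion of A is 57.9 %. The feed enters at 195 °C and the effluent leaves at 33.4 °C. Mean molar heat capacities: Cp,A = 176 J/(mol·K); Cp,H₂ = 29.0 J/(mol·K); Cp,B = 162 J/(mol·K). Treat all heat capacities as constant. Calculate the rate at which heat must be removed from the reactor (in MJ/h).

Extent of reaction ξ = 0.579 × 31.0 = 17.949 mol/s
Reaction term: ξ·ΔH°_rxn = 17.949 × -122 = -2189.8 kJ/s
Sensible, feed 195→25 °C: -1080.3 kJ/s
Outlet flows (mol/s): A 13.051, H₂ 13.051, B 17.949
Sensible, products 25→33.4 °C: 46.899 kJ/s
Q = ΔH = -3223.2 kJ/s = -3223.2 kW
Heat removed = 11604 MJ/h

Q_out = 11600 MJ/h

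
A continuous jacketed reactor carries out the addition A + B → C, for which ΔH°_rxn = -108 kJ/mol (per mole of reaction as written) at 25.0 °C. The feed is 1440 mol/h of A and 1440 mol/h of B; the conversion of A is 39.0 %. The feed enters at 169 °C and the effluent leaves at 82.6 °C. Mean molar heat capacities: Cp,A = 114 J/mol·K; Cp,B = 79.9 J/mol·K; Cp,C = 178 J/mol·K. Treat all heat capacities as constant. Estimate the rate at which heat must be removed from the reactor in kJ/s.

Q_out = 23.7 kJ/s

Extent of reaction ξ = 0.390 × 1440 = 561.6 mol/h
Reaction term: ξ·ΔH°_rxn = 561.6 × -108 = -60653 kJ/h
Sensible, feed 169→25 °C: -40207 kJ/h
Outlet flows (mol/h): A 878.4, B 878.4, C 561.6
Sensible, products 25→82.6 °C: 15569 kJ/h
Q = ΔH = -85291 kJ/h = -23.692 kW
Heat removed = 23.692 kJ/s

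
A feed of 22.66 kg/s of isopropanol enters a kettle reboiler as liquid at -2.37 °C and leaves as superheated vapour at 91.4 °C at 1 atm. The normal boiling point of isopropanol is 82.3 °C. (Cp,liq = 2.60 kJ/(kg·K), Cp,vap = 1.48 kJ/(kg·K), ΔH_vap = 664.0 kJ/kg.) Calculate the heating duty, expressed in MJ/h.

liquid -2.37→82.3 °C: 220.14 kJ/kg
vaporisation at 82.3 °C: 664 kJ/kg
vapour 82.3→91.4 °C: 13.468 kJ/kg
Δh = 220.14 + 664 + 13.468 = 897.61 kJ/kg
Q = ṁ·Δh = 22.66 kg/s × 897.61 kJ/kg = 20340 kJ/s
|Q| = 20340 kW = 73223 MJ/h

Q = 73200 MJ/h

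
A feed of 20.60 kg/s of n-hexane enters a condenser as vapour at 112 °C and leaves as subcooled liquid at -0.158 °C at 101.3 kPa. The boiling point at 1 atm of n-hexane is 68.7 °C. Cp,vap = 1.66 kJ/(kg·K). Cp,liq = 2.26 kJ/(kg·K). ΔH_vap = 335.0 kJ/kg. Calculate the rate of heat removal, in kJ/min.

Q_c = 695000 kJ/min

vapour 112→68.7 °C: -71.878 kJ/kg
condensation at 68.7 °C: -335 kJ/kg
liquid 68.7→-0.158 °C: -155.62 kJ/kg
Δh = -71.878 + -335 + -155.62 = -562.5 kJ/kg
Q = ṁ·Δh = 20.60 kg/s × -562.5 kJ/kg = -11587 kJ/s
|Q| = 11587 kW = 695250 kJ/min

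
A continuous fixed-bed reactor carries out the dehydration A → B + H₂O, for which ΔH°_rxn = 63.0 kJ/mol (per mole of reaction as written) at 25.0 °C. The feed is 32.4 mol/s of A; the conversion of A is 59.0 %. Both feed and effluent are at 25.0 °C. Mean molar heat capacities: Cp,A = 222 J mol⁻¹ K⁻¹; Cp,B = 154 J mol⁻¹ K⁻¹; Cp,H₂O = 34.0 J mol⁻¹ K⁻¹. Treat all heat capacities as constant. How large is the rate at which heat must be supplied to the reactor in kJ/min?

Q_in = 72300 kJ/min

Extent of reaction ξ = 0.590 × 32.4 = 19.116 mol/s
Reaction term: ξ·ΔH°_rxn = 19.116 × 63.0 = 1204.3 kJ/s
Q = ΔH = 1204.3 kJ/s = 1204.3 kW
Heat supplied = 72258 kJ/min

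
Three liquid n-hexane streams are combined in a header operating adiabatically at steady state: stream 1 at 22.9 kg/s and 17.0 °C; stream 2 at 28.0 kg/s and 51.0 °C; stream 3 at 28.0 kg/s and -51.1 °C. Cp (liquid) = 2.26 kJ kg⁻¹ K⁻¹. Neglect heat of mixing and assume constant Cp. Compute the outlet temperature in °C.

Energy balance with Q = 0: Σ ṁᵢCp,ᵢ(T_out − Tᵢ) = 0
Σ ṁᵢCp,ᵢTᵢ = 22.9×2.26×17.0 + 28.0×2.26×51.0 + 28.0×2.26×-51.1 = 873.49
Σ ṁᵢCp,ᵢ = 22.9×2.26 + 28.0×2.26 + 28.0×2.26 = 178.31
T_out = 873.49 / 178.31 = 4.8986 °C

T_out = 4.90 °C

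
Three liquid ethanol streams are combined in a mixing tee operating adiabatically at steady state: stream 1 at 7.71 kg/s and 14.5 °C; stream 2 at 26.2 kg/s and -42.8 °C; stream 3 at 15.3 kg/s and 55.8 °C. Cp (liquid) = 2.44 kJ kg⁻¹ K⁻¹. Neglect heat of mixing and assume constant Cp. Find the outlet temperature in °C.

T_out = -3.17 °C

No heat crosses the boundary, so H_out = H_in.
Σ ṁᵢCp,ᵢTᵢ = 7.71×2.44×14.5 + 26.2×2.44×-42.8 + 15.3×2.44×55.8 = -380.21
Σ ṁᵢCp,ᵢ = 7.71×2.44 + 26.2×2.44 + 15.3×2.44 = 120.07
T_out = -380.21 / 120.07 = -3.1665 °C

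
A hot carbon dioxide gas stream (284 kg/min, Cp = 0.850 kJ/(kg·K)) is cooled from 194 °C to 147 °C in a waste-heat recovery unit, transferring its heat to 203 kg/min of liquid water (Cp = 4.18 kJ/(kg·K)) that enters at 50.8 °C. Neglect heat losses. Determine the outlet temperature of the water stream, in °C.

T_c,out = 64.2 °C

Heat released by hot stream: Q = 284 × 0.850 × (194 − 147) = 11346 kJ/min
Energy balance on cold side (adiabatic exchanger): Q = ṁ_c·Cp_c·(T_c,out − T_c,in)
T_c,out = 50.8 + 11346/(203 × 4.18) = 64.171 °C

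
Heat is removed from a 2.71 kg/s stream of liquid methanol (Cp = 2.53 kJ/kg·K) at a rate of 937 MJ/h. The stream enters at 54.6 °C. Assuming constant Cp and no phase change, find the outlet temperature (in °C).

T_out = 16.6 °C

Q = 937 MJ/h = 260.28 kJ/s
ΔT = Q/(ṁ·Cp) = 260.28/(2.71×2.53) = 37.962 K
T_out = 54.6 − 37.962 = 16.638 °C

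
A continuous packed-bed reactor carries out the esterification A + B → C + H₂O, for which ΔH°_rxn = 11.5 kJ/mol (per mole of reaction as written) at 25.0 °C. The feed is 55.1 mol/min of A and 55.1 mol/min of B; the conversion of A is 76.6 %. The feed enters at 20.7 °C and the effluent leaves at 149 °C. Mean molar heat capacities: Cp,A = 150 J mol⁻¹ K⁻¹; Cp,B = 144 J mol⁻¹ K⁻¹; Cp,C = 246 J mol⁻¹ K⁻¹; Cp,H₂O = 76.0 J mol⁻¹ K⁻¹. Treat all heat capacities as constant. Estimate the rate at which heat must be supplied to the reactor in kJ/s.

Extent of reaction ξ = 0.766 × 55.1 = 42.207 mol/min
Reaction term: ξ·ΔH°_rxn = 42.207 × 11.5 = 485.38 kJ/min
Sensible, feed 20.7→25 °C: 69.657 kJ/min
Outlet flows (mol/min): A 12.893, B 12.893, C 42.207, H₂O 42.207
Sensible, products 25→149 °C: 2155.3 kJ/min
Q = ΔH = 2710.3 kJ/min = 45.172 kW
Heat supplied = 45.172 kJ/s

Q_in = 45.2 kJ/s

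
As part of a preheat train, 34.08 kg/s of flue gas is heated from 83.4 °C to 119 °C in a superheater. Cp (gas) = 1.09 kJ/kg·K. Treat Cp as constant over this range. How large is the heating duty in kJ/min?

Q = ṁ·Cp·ΔT = 34.08 × 1.09 × (119 − 83.4) = 1322.4 kJ/s
Heating duty = 79346 kJ/min

Q = 79300 kJ/min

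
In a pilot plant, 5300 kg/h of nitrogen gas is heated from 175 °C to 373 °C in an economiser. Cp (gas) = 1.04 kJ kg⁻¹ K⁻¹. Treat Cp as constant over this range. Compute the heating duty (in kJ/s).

Q = ṁ·Cp·ΔT = 5300 × 1.04 × (373 − 175) = 1.0914e+06 kJ/h
Converting: 1.0914e+06 / 3600 s = 303.16 kW

Q = 303 kJ/s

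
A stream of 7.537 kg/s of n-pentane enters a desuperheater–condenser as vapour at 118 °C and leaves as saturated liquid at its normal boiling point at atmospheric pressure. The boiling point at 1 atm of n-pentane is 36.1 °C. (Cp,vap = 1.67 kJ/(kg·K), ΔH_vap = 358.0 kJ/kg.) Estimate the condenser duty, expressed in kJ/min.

Q_c = 224000 kJ/min

vapour 118→36.1 °C: -136.77 kJ/kg
condensation at 36.1 °C: -358 kJ/kg
Δh = -136.77 + -358 = -494.77 kJ/kg
Q = ṁ·Δh = 7.537 kg/s × -494.77 kJ/kg = -3729.1 kJ/s
|Q| = 3729.1 kW = 223750 kJ/min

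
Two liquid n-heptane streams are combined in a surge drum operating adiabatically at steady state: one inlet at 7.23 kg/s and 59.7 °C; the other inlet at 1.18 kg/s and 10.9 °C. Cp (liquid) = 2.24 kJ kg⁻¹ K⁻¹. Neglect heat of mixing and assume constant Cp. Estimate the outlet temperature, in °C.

T_out = 52.9 °C

Energy balance with Q = 0: Σ ṁᵢCp,ᵢ(T_out − Tᵢ) = 0
T_out = Σ ṁᵢCp,ᵢTᵢ / Σ ṁᵢCp,ᵢ
      = 995.66 / 18.838 = 52.853 °C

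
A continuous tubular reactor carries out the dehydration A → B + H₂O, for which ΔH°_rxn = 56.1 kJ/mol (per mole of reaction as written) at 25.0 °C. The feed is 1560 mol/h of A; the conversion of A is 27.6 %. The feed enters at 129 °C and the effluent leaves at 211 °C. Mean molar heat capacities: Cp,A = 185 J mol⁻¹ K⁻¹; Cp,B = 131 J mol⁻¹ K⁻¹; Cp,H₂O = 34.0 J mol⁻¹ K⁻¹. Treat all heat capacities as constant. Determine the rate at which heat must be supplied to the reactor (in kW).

Q_in = 12.8 kW

Extent of reaction ξ = 0.276 × 1560 = 430.56 mol/h
Reaction term: ξ·ΔH°_rxn = 430.56 × 56.1 = 24154 kJ/h
Sensible, feed 129→25 °C: -30014 kJ/h
Outlet flows (mol/h): A 1129.4, B 430.56, H₂O 430.56
Sensible, products 25→211 °C: 52078 kJ/h
Q = ΔH = 46218 kJ/h = 12.838 kW
Heat supplied = 12.838 kW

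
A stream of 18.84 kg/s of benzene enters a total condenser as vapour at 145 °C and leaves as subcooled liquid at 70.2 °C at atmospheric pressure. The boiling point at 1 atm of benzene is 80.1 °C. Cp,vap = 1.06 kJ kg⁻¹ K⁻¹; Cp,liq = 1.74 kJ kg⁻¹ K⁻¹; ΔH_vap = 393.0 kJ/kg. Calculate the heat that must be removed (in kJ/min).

Q_c = 541000 kJ/min

vapour 145→80.1 °C: -68.794 kJ/kg
condensation at 80.1 °C: -393 kJ/kg
liquid 80.1→70.2 °C: -17.226 kJ/kg
Δh = -68.794 + -393 + -17.226 = -479.02 kJ/kg
Q = ṁ·Δh = 18.84 kg/s × -479.02 kJ/kg = -9024.7 kJ/s
|Q| = 9024.7 kW = 541480 kJ/min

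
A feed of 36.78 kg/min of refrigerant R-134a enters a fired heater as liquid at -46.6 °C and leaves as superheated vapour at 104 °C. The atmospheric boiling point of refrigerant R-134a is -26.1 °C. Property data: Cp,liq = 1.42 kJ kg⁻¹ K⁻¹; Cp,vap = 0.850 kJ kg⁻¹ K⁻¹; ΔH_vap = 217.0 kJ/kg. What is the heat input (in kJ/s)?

liquid -46.6→-26.1 °C: 29.11 kJ/kg
vaporisation at -26.1 °C: 217 kJ/kg
vapour -26.1→104 °C: 110.58 kJ/kg
Δh = 29.11 + 217 + 110.58 = 356.69 kJ/kg
Q = ṁ·Δh = 36.78 kg/min × 356.69 kJ/kg = 13119 kJ/min
|Q| = 218.65 kW

Q = 219 kJ/s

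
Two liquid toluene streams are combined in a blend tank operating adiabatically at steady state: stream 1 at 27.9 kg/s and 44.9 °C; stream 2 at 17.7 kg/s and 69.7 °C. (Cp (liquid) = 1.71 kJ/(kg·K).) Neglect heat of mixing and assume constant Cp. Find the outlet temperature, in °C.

Adiabatic, steady state ⇒ Σ ṁᵢCp,ᵢ(T_out − Tᵢ) = 0
T_out = Σ ṁᵢCp,ᵢTᵢ / Σ ṁᵢCp,ᵢ
      = 4251.7 / 77.976 = 54.526 °C

T_out = 54.5 °C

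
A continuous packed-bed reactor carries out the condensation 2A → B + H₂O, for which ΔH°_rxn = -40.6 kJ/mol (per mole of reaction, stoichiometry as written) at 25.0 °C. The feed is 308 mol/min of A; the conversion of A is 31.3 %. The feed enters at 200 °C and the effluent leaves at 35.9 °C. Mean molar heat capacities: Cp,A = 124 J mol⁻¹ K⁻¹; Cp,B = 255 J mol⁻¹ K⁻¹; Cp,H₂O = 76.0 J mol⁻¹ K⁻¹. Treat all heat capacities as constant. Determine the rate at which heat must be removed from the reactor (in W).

Extent of reaction ξ = 0.313 × 308 / 2 = 48.202 mol/min
Reaction term: ξ·ΔH°_rxn = 48.202 × -40.6 = -1957 kJ/min
Sensible, feed 200→25 °C: -6683.6 kJ/min
Outlet flows (mol/min): A 211.6, B 48.202, H₂O 48.202
Sensible, products 25→35.9 °C: 459.9 kJ/min
Q = ΔH = -8180.7 kJ/min = -136.35 kW
Heat removed = 136350 W

Q_out = 136000 W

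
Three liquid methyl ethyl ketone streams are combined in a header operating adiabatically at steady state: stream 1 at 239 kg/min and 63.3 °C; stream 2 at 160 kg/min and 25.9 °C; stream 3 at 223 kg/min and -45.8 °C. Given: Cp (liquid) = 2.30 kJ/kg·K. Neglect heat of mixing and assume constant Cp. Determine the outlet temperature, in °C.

T_out = 14.6 °C

Energy balance with Q = 0: Σ ṁᵢCp,ᵢ(T_out − Tᵢ) = 0
T_out = Σ ṁᵢCp,ᵢTᵢ / Σ ṁᵢCp,ᵢ
      = 20836 / 1430.6 = 14.565 °C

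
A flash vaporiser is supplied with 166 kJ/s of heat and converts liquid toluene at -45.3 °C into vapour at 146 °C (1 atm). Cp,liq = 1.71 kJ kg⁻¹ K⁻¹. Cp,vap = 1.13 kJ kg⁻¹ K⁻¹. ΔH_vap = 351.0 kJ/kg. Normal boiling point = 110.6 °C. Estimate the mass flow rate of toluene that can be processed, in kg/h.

ṁ = 909 kg/h

Δh = 1.71×(110.6−-45.3) + 351.0 + 1.13×(146−110.6) = 657.59 kJ/kg
Q = 166 kJ/s = 166 kJ/s = 597600 kJ/h
ṁ = Q/Δh = 597600 / 657.59 = 908.77 kg/h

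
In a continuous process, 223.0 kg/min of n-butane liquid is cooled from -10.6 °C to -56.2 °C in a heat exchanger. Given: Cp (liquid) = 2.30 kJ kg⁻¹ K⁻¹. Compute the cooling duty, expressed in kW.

Q_c = 390 kW

Q = ṁ·Cp·ΔT = 223.0 × 2.30 × (-56.2 − -10.6) = -23388 kJ/min
Converting: 23388 / 60 s = 389.8 kW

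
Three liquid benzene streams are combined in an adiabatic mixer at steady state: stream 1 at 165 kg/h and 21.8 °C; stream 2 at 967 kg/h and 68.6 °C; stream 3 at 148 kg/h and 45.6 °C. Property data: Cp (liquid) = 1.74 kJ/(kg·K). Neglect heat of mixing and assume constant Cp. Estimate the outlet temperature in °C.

T_out = 59.9 °C

No heat crosses the boundary, so H_out = H_in.
T_out = Σ ṁᵢCp,ᵢTᵢ / Σ ṁᵢCp,ᵢ
      = 133430 / 2227.2 = 59.908 °C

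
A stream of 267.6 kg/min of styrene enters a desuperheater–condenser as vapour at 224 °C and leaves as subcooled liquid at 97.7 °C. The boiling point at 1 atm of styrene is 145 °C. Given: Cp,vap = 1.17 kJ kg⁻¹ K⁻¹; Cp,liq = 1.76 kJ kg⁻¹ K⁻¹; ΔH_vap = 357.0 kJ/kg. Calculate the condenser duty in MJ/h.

vapour 224→145 °C: -92.43 kJ/kg
condensation at 145 °C: -357 kJ/kg
liquid 145→97.7 °C: -83.248 kJ/kg
Δh = -92.43 + -357 + -83.248 = -532.68 kJ/kg
Q = ṁ·Δh = 267.6 kg/min × -532.68 kJ/kg = -142540 kJ/min
|Q| = 2375.7 kW = 8552.7 MJ/h

Q_c = 8550 MJ/h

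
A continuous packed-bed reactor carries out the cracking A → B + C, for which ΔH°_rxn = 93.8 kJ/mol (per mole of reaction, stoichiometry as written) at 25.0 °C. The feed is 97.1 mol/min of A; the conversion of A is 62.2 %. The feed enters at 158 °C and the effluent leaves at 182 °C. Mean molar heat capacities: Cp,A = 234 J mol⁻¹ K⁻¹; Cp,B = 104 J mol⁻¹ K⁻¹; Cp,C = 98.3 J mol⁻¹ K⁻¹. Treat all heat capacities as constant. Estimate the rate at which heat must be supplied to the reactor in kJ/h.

Extent of reaction ξ = 0.622 × 97.1 = 60.396 mol/min
Reaction term: ξ·ΔH°_rxn = 60.396 × 93.8 = 5665.2 kJ/min
Sensible, feed 158→25 °C: -3021.9 kJ/min
Outlet flows (mol/min): A 36.704, B 60.396, C 60.396
Sensible, products 25→182 °C: 3266.7 kJ/min
Q = ΔH = 5909.9 kJ/min = 98.498 kW
Heat supplied = 354590 kJ/h

Q_in = 355000 kJ/h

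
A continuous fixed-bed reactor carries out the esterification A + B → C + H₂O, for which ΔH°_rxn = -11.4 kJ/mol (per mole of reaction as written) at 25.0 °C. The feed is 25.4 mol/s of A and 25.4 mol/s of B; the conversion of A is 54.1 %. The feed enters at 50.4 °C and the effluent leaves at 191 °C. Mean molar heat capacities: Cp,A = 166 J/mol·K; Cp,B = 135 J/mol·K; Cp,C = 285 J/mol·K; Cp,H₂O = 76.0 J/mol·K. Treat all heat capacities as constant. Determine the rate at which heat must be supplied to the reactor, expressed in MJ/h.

Q_in = 3800 MJ/h

Extent of reaction ξ = 0.541 × 25.4 = 13.741 mol/s
Reaction term: ξ·ΔH°_rxn = 13.741 × -11.4 = -156.65 kJ/s
Sensible, feed 50.4→25 °C: -194.19 kJ/s
Outlet flows (mol/s): A 11.659, B 11.659, C 13.741, H₂O 13.741
Sensible, products 25→191 °C: 1406 kJ/s
Q = ΔH = 1055.2 kJ/s = 1055.2 kW
Heat supplied = 3798.6 MJ/h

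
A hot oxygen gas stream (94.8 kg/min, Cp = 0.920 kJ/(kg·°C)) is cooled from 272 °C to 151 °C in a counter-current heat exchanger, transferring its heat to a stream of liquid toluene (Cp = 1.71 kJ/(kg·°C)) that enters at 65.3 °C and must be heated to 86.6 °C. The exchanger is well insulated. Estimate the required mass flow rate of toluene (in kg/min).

Heat released by hot stream: Q = 94.8 × 0.920 × (272 − 151) = 10553 kJ/min
Energy balance on cold side (adiabatic exchanger): Q = ṁ_c·Cp_c·(T_c,out − T_c,in)
ṁ_c = 10553 / [1.71 × (86.6 − 65.3)] = 289.74 kg/min

ṁ_c = 290 kg/min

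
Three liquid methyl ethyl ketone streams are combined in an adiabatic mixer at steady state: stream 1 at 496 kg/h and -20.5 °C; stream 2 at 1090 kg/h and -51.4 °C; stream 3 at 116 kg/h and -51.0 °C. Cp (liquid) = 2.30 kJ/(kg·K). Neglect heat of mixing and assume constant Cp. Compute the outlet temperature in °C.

Energy balance with Q = 0: Σ ṁᵢCp,ᵢ(T_out − Tᵢ) = 0
T_out = Σ ṁᵢCp,ᵢTᵢ / Σ ṁᵢCp,ᵢ
      = -165850 / 3914.6 = -42.368 °C

T_out = -42.4 °C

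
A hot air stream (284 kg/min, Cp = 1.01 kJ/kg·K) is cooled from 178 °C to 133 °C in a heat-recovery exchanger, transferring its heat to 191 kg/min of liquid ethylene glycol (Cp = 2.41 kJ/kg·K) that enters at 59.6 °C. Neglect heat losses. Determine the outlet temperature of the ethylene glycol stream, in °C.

Heat released by hot stream: Q = 284 × 1.01 × (178 − 133) = 12908 kJ/min
Energy balance on cold side (adiabatic exchanger): Q = ṁ_c·Cp_c·(T_c,out − T_c,in)
T_c,out = 59.6 + 12908/(191 × 2.41) = 87.642 °C

T_c,out = 87.6 °C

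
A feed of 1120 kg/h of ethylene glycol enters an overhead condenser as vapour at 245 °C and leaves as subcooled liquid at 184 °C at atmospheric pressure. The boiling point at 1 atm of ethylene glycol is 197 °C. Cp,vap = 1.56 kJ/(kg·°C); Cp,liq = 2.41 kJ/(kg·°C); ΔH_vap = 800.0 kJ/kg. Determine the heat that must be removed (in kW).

Q_c = 282 kW

vapour 245→197 °C: -74.88 kJ/kg
condensation at 197 °C: -800 kJ/kg
liquid 197→184 °C: -31.33 kJ/kg
Δh = -74.88 + -800 + -31.33 = -906.21 kJ/kg
Q = ṁ·Δh = 1120 kg/h × -906.21 kJ/kg = -1.015e+06 kJ/h
|Q| = 281.93 kW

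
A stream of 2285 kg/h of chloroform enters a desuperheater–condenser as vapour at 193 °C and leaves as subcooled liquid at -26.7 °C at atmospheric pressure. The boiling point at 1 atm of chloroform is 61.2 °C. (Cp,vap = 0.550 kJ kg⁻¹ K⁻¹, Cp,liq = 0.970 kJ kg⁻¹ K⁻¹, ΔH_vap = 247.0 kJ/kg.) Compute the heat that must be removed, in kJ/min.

Q_c = 15400 kJ/min

vapour 193→61.2 °C: -72.49 kJ/kg
condensation at 61.2 °C: -247 kJ/kg
liquid 61.2→-26.7 °C: -85.263 kJ/kg
Δh = -72.49 + -247 + -85.263 = -404.75 kJ/kg
Q = ṁ·Δh = 2285 kg/h × -404.75 kJ/kg = -924860 kJ/h
|Q| = 256.91 kW = 15414 kJ/min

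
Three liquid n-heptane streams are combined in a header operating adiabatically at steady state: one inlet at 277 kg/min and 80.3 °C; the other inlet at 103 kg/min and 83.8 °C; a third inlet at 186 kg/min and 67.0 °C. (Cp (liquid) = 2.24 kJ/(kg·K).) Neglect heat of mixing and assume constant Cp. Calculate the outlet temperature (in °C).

No heat crosses the boundary, so H_out = H_in.
T_out = Σ ṁᵢCp,ᵢTᵢ / Σ ṁᵢCp,ᵢ
      = 97074 / 1267.8 = 76.566 °C

T_out = 76.6 °C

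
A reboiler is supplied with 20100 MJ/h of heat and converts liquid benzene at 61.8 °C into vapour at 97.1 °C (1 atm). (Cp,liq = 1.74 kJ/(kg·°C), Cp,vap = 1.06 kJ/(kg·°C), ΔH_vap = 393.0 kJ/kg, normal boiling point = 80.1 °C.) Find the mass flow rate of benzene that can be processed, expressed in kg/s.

Δh = 1.74×(80.1−61.8) + 393.0 + 1.06×(97.1−80.1) = 442.86 kJ/kg
Q = 20100 MJ/h = 5583.3 kJ/s = 5583.3 kJ/s
ṁ = Q/Δh = 5583.3 / 442.86 = 12.607 kg/s

ṁ = 12.6 kg/s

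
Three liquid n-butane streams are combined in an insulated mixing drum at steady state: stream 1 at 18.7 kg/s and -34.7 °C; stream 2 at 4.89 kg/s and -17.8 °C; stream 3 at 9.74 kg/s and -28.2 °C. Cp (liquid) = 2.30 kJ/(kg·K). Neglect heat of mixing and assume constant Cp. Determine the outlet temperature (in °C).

No heat crosses the boundary, so H_out = H_in.
Σ ṁᵢCp,ᵢTᵢ = 18.7×2.30×-34.7 + 4.89×2.30×-17.8 + 9.74×2.30×-28.2 = -2324.4
Σ ṁᵢCp,ᵢ = 18.7×2.30 + 4.89×2.30 + 9.74×2.30 = 76.659
T_out = -2324.4 / 76.659 = -30.321 °C

T_out = -30.3 °C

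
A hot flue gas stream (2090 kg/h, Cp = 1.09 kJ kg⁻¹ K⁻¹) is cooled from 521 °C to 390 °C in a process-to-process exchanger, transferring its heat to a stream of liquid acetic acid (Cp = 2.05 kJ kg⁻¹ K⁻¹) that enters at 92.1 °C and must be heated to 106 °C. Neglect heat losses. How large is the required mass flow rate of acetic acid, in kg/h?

Heat released by hot stream: Q = 2090 × 1.09 × (521 − 390) = 298430 kJ/h
Energy balance on cold side (adiabatic exchanger): Q = ṁ_c·Cp_c·(T_c,out − T_c,in)
ṁ_c = 298430 / [2.05 × (106 − 92.1)] = 10473 kg/h

ṁ_c = 10500 kg/h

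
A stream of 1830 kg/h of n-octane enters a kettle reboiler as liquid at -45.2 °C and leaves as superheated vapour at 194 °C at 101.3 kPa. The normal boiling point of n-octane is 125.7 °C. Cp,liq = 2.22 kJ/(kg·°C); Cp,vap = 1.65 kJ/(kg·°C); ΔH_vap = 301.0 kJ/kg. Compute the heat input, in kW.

liquid -45.2→125.7 °C: 379.4 kJ/kg
vaporisation at 125.7 °C: 301 kJ/kg
vapour 125.7→194 °C: 112.69 kJ/kg
Δh = 379.4 + 301 + 112.69 = 793.09 kJ/kg
Q = ṁ·Δh = 1830 kg/h × 793.09 kJ/kg = 1.4514e+06 kJ/h
|Q| = 403.16 kW

Q = 403 kW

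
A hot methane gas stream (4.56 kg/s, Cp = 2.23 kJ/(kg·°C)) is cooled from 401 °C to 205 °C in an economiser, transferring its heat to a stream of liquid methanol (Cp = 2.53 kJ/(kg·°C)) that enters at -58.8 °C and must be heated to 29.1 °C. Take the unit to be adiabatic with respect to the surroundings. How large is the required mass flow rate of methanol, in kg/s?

ṁ_c = 8.96 kg/s

Heat released by hot stream: Q = 4.56 × 2.23 × (401 − 205) = 1993.1 kJ/s
Energy balance on cold side (adiabatic exchanger): Q = ṁ_c·Cp_c·(T_c,out − T_c,in)
ṁ_c = 1993.1 / [2.53 × (29.1 − -58.8)] = 8.9622 kg/s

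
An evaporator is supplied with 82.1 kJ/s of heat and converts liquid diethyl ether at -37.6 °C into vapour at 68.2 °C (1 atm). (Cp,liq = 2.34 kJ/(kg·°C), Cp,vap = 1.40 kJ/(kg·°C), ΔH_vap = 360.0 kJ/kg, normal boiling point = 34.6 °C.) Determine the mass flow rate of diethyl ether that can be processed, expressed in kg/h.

Δh = 2.34×(34.6−-37.6) + 360.0 + 1.40×(68.2−34.6) = 575.99 kJ/kg
Q = 82.1 kJ/s = 82.1 kJ/s = 295560 kJ/h
ṁ = Q/Δh = 295560 / 575.99 = 513.14 kg/h

ṁ = 513 kg/h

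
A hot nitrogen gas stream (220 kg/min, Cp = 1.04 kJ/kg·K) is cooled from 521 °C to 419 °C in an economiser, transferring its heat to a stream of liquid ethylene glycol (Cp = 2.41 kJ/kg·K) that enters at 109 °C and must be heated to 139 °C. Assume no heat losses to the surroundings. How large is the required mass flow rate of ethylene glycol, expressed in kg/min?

ṁ_c = 323 kg/min

Heat released by hot stream: Q = 220 × 1.04 × (521 − 419) = 23338 kJ/min
Energy balance on cold side (adiabatic exchanger): Q = ṁ_c·Cp_c·(T_c,out − T_c,in)
ṁ_c = 23338 / [2.41 × (139 − 109)] = 322.79 kg/min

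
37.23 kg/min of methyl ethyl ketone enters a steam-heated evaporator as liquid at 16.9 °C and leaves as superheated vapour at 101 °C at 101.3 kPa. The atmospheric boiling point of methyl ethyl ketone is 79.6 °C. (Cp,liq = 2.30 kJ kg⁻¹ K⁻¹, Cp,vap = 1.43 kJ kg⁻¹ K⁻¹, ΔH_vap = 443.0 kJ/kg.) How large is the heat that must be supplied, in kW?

liquid 16.9→79.6 °C: 144.21 kJ/kg
vaporisation at 79.6 °C: 443 kJ/kg
vapour 79.6→101 °C: 30.602 kJ/kg
Δh = 144.21 + 443 + 30.602 = 617.81 kJ/kg
Q = ṁ·Δh = 37.23 kg/min × 617.81 kJ/kg = 23001 kJ/min
|Q| = 383.35 kW

Q = 383 kW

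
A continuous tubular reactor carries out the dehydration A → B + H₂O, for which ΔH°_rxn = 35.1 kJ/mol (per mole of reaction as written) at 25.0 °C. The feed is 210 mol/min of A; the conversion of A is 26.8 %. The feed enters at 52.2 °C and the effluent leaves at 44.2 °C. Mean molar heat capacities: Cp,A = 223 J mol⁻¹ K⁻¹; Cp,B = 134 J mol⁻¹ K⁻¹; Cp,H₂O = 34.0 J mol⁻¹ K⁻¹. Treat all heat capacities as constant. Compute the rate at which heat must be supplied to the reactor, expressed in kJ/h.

Q_in = 92500 kJ/h

Extent of reaction ξ = 0.268 × 210 = 56.28 mol/min
Reaction term: ξ·ΔH°_rxn = 56.28 × 35.1 = 1975.4 kJ/min
Sensible, feed 52.2→25 °C: -1273.8 kJ/min
Outlet flows (mol/min): A 153.72, B 56.28, H₂O 56.28
Sensible, products 25→44.2 °C: 839.7 kJ/min
Q = ΔH = 1541.4 kJ/min = 25.689 kW
Heat supplied = 92481 kJ/h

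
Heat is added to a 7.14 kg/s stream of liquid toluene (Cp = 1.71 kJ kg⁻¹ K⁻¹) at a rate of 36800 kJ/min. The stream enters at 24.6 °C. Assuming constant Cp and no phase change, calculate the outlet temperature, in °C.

Q = 36800 kJ/min = 613.33 kJ/s
ΔT = Q/(ṁ·Cp) = 613.33/(7.14×1.71) = 50.235 K
T_out = 24.6 + 50.235 = 74.835 °C

T_out = 74.8 °C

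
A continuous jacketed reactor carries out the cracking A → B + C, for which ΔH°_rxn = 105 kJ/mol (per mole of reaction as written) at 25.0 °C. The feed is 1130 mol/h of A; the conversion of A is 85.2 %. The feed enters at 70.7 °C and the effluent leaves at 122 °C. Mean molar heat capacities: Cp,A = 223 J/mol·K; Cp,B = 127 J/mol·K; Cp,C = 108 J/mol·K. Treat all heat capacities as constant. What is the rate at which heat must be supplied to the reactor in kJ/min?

Q_in = 1920 kJ/min

Extent of reaction ξ = 0.852 × 1130 = 962.76 mol/h
Reaction term: ξ·ΔH°_rxn = 962.76 × 105 = 101090 kJ/h
Sensible, feed 70.7→25 °C: -11516 kJ/h
Outlet flows (mol/h): A 167.24, B 962.76, C 962.76
Sensible, products 25→122 °C: 25564 kJ/h
Q = ΔH = 115140 kJ/h = 31.983 kW
Heat supplied = 1919 kJ/min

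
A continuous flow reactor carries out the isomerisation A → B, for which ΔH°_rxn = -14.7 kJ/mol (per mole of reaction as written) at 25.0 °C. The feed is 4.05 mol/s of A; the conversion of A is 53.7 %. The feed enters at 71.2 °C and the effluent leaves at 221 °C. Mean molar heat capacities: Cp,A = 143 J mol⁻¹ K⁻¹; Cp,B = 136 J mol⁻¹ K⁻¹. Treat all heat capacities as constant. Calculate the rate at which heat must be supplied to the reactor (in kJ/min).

Extent of reaction ξ = 0.537 × 4.05 = 2.1749 mol/s
Reaction term: ξ·ΔH°_rxn = 2.1749 × -14.7 = -31.97 kJ/s
Sensible, feed 71.2→25 °C: -26.757 kJ/s
Outlet flows (mol/s): A 1.8751, B 2.1749
Sensible, products 25→221 °C: 110.53 kJ/s
Q = ΔH = 51.802 kJ/s = 51.802 kW
Heat supplied = 3108.1 kJ/min

Q_in = 3110 kJ/min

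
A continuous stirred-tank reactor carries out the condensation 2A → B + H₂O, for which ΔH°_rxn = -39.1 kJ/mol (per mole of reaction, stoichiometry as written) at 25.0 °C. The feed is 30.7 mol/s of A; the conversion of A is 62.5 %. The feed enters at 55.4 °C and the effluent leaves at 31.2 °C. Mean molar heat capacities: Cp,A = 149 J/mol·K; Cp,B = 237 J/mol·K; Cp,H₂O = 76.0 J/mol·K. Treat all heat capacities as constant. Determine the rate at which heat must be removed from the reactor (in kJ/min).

Extent of reaction ξ = 0.625 × 30.7 / 2 = 9.5938 mol/s
Reaction term: ξ·ΔH°_rxn = 9.5938 × -39.1 = -375.12 kJ/s
Sensible, feed 55.4→25 °C: -139.06 kJ/s
Outlet flows (mol/s): A 11.512, B 9.5938, H₂O 9.5938
Sensible, products 25→31.2 °C: 29.253 kJ/s
Q = ΔH = -484.92 kJ/s = -484.92 kW
Heat removed = 29095 kJ/min

Q_out = 29100 kJ/min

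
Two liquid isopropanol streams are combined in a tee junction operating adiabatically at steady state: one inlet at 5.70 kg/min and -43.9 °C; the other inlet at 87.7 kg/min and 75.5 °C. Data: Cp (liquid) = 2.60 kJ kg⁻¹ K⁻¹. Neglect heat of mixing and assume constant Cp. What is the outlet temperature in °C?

T_out = 68.2 °C

Adiabatic, steady state ⇒ Σ ṁᵢCp,ᵢ(T_out − Tᵢ) = 0
T_out = Σ ṁᵢCp,ᵢTᵢ / Σ ṁᵢCp,ᵢ
      = 16565 / 242.84 = 68.213 °C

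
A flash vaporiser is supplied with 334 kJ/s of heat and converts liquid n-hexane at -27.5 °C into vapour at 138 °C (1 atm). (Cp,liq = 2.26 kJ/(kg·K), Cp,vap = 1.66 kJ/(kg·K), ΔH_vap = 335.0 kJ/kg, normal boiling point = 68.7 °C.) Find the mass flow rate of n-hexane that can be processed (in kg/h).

Δh = 2.26×(68.7−-27.5) + 335.0 + 1.66×(138−68.7) = 667.45 kJ/kg
Q = 334 kJ/s = 334 kJ/s = 1.2024e+06 kJ/h
ṁ = Q/Δh = 1.2024e+06 / 667.45 = 1801.5 kg/h

ṁ = 1800 kg/h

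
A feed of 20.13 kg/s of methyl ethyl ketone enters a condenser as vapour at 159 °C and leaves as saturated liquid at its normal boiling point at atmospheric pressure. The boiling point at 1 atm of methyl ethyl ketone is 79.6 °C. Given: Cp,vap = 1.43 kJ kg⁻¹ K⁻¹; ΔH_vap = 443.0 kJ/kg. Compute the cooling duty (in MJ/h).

Q_c = 40300 MJ/h

vapour 159→79.6 °C: -113.54 kJ/kg
condensation at 79.6 °C: -443 kJ/kg
Δh = -113.54 + -443 = -556.54 kJ/kg
Q = ṁ·Δh = 20.13 kg/s × -556.54 kJ/kg = -11203 kJ/s
|Q| = 11203 kW = 40331 MJ/h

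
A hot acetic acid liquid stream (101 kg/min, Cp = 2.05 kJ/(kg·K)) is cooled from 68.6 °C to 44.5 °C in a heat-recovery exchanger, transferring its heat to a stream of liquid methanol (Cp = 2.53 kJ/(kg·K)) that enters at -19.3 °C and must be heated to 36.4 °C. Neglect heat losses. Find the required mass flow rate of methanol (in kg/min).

Heat released by hot stream: Q = 101 × 2.05 × (68.6 − 44.5) = 4989.9 kJ/min
Energy balance on cold side (adiabatic exchanger): Q = ṁ_c·Cp_c·(T_c,out − T_c,in)
ṁ_c = 4989.9 / [2.53 × (36.4 − -19.3)] = 35.409 kg/min

ṁ_c = 35.4 kg/min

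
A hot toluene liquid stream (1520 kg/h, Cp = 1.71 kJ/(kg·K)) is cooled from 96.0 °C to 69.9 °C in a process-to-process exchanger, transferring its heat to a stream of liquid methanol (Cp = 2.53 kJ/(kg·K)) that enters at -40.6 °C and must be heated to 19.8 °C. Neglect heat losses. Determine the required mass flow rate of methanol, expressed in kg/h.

Heat released by hot stream: Q = 1520 × 1.71 × (96.0 − 69.9) = 67839 kJ/h
Energy balance on cold side (adiabatic exchanger): Q = ṁ_c·Cp_c·(T_c,out − T_c,in)
ṁ_c = 67839 / [2.53 × (19.8 − -40.6)] = 443.94 kg/h

ṁ_c = 444 kg/h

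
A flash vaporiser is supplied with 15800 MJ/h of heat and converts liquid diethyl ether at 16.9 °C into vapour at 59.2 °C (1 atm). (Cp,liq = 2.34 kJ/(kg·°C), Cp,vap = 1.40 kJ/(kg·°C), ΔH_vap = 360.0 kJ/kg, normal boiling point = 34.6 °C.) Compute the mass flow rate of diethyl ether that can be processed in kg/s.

ṁ = 10.1 kg/s

Δh = 2.34×(34.6−16.9) + 360.0 + 1.40×(59.2−34.6) = 435.86 kJ/kg
Q = 15800 MJ/h = 4388.9 kJ/s = 4388.9 kJ/s
ṁ = Q/Δh = 4388.9 / 435.86 = 10.07 kg/s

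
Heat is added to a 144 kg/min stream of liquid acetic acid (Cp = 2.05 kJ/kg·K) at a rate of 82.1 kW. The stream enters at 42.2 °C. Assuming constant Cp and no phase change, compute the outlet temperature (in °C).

Q = 82.1 kW = 4926 kJ/min
ΔT = Q/(ṁ·Cp) = 4926/(144×2.05) = 16.687 K
T_out = 42.2 + 16.687 = 58.887 °C

T_out = 58.9 °C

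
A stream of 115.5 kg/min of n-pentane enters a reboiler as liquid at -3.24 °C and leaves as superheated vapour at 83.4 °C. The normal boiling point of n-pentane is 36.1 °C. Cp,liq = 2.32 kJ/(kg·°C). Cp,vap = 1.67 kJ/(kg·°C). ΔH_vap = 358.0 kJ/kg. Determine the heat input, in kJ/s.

liquid -3.24→36.1 °C: 91.269 kJ/kg
vaporisation at 36.1 °C: 358 kJ/kg
vapour 36.1→83.4 °C: 78.991 kJ/kg
Δh = 91.269 + 358 + 78.991 = 528.26 kJ/kg
Q = ṁ·Δh = 115.5 kg/min × 528.26 kJ/kg = 61014 kJ/min
|Q| = 1016.9 kW

Q = 1020 kJ/s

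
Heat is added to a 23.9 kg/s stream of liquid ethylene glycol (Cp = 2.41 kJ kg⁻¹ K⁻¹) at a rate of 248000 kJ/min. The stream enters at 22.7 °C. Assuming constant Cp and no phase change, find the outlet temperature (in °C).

Q = 248000 kJ/min = 4133.3 kJ/s
ΔT = Q/(ṁ·Cp) = 4133.3/(23.9×2.41) = 71.761 K
T_out = 22.7 + 71.761 = 94.461 °C

T_out = 94.5 °C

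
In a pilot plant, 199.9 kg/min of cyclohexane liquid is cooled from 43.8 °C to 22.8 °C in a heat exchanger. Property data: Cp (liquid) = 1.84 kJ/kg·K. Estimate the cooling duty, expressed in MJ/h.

Q = ṁ·Cp·ΔT = 199.9 × 1.84 × (22.8 − 43.8) = -7724.1 kJ/min
Converting: 7724.1 / 60 s = 128.74 kW
Cooling duty = 463.45 MJ/h

Q_c = 463 MJ/h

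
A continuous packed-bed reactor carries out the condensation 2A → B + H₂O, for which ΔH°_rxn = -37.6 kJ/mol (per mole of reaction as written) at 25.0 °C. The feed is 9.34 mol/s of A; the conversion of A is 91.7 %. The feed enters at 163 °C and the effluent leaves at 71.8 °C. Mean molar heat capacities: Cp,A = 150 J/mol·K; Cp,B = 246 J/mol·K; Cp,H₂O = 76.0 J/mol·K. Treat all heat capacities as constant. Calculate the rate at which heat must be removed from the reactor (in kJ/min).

Extent of reaction ξ = 0.917 × 9.34 / 2 = 4.2824 mol/s
Reaction term: ξ·ΔH°_rxn = 4.2824 × -37.6 = -161.02 kJ/s
Sensible, feed 163→25 °C: -193.34 kJ/s
Outlet flows (mol/s): A 0.77522, B 4.2824, H₂O 4.2824
Sensible, products 25→71.8 °C: 69.976 kJ/s
Q = ΔH = -284.38 kJ/s = -284.38 kW
Heat removed = 17063 kJ/min

Q_out = 17100 kJ/min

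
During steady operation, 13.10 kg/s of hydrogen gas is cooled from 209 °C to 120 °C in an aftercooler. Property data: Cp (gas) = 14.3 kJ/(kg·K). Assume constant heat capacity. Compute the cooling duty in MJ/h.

Q_c = 60000 MJ/h

Q = ṁ·Cp·ΔT = 13.10 × 14.3 × (120 − 209) = -16672 kJ/s
Cooling duty = 60021 MJ/h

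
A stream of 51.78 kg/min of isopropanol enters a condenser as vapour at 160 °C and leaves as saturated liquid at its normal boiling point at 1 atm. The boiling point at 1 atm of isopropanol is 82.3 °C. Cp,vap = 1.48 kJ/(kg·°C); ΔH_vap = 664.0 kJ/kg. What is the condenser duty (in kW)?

vapour 160→82.3 °C: -115 kJ/kg
condensation at 82.3 °C: -664 kJ/kg
Δh = -115 + -664 = -779 kJ/kg
Q = ṁ·Δh = 51.78 kg/min × -779 kJ/kg = -40336 kJ/min
|Q| = 672.27 kW

Q_c = 672 kW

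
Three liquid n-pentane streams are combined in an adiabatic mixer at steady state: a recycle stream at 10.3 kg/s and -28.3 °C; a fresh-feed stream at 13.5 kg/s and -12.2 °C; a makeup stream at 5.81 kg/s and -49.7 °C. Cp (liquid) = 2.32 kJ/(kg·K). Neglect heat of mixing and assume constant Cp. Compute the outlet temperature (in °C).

T_out = -25.2 °C

No heat crosses the boundary, so H_out = H_in.
T_out = Σ ṁᵢCp,ᵢTᵢ / Σ ṁᵢCp,ᵢ
      = -1728.3 / 68.695 = -25.159 °C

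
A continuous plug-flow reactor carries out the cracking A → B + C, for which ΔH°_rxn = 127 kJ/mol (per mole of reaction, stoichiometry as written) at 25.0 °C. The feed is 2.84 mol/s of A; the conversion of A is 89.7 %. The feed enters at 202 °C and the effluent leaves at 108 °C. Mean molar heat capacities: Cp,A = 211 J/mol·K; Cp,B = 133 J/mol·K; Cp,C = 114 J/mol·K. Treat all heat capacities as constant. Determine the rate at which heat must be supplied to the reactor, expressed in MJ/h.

Q_in = 989 MJ/h

Extent of reaction ξ = 0.897 × 2.84 = 2.5475 mol/s
Reaction term: ξ·ΔH°_rxn = 2.5475 × 127 = 323.53 kJ/s
Sensible, feed 202→25 °C: -106.07 kJ/s
Outlet flows (mol/s): A 0.29252, B 2.5475, C 2.5475
Sensible, products 25→108 °C: 57.349 kJ/s
Q = ΔH = 274.81 kJ/s = 274.81 kW
Heat supplied = 989.33 MJ/h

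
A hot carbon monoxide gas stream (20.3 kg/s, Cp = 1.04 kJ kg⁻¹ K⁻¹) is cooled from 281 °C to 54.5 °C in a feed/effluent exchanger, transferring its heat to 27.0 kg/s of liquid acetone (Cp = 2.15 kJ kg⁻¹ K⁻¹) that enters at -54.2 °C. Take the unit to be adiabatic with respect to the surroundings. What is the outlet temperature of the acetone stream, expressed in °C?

T_c,out = 28.2 °C

Heat released by hot stream: Q = 20.3 × 1.04 × (281 − 54.5) = 4781.9 kJ/s
Energy balance on cold side (adiabatic exchanger): Q = ṁ_c·Cp_c·(T_c,out − T_c,in)
T_c,out = -54.2 + 4781.9/(27.0 × 2.15) = 28.175 °C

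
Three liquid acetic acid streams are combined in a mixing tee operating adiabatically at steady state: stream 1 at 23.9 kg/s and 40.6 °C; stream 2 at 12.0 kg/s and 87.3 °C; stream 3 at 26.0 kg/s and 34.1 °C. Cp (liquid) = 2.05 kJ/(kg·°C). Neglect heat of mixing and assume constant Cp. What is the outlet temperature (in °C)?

Energy balance with Q = 0: Σ ṁᵢCp,ᵢ(T_out − Tᵢ) = 0
Σ ṁᵢCp,ᵢTᵢ = 23.9×2.05×40.6 + 12.0×2.05×87.3 + 26.0×2.05×34.1 = 5954.3
Σ ṁᵢCp,ᵢ = 23.9×2.05 + 12.0×2.05 + 26.0×2.05 = 126.89
T_out = 5954.3 / 126.89 = 46.923 °C

T_out = 46.9 °C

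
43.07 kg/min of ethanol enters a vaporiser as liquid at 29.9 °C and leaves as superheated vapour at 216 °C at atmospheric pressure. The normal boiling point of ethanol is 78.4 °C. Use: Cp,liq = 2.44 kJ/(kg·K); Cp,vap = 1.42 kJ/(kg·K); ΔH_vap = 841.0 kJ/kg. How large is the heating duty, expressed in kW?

Q = 829 kW

liquid 29.9→78.4 °C: 118.34 kJ/kg
vaporisation at 78.4 °C: 841 kJ/kg
vapour 78.4→216 °C: 195.39 kJ/kg
Δh = 118.34 + 841 + 195.39 = 1154.7 kJ/kg
Q = ṁ·Δh = 43.07 kg/min × 1154.7 kJ/kg = 49734 kJ/min
|Q| = 828.91 kW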